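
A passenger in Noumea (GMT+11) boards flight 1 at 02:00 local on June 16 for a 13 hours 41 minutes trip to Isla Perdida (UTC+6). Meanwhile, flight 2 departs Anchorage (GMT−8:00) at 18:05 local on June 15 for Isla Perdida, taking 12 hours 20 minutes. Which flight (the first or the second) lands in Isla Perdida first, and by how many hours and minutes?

Flight 1 in UTC: 02:00 − 11:00 = 15:00 on Jun 15.
+13 hours and 41 minutes → arrive 04:41 UTC on Jun 16.
Flight 2 in UTC: 18:05 + 8:00 = 02:05 on Jun 16.
+12 hours and 20 minutes → arrive 14:25 UTC on Jun 16.
Flight 1 lands earlier by 9 hours 44 minutes.

the first, by 9 hours 44 minutes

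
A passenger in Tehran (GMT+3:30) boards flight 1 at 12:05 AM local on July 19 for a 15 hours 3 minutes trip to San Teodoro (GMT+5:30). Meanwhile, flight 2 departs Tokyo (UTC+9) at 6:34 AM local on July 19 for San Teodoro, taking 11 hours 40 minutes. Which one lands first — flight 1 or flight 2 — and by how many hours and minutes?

Flight 1 in UTC: 12:05 AM − 3:30 = 8:35 PM on Jul 18.
+15 hours and 3 minutes → arrive 11:38 AM UTC on Jul 19.
Flight 2 in UTC: 6:34 AM − 9:00 = 9:34 PM on Jul 18.
+11 hours and 40 minutes → arrive 9:14 AM UTC on Jul 19.
Flight 2 lands earlier by 2 hours 24 minutes.

the second, by 2 hours 24 minutes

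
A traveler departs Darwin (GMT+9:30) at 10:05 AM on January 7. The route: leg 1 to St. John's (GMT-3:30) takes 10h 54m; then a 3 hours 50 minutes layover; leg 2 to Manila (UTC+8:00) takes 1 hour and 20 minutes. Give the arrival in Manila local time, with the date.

12:39 AM on January 8

Convert departure to UTC: 10:05 AM − 9:30 = 12:35 AM UTC on Jan 7.
Add 10 hours and 54 minutes leg 1 → 11:29 AM UTC.
Add 3 hours 50 minutes layover in St. John's → 3:19 PM UTC.
Add 1 hour and 20 minutes leg 2 → 4:39 PM UTC.
Manila is UTC+8:00, so local arrival = 4:39 PM + 8:00 = 12:39 AM on Jan 8.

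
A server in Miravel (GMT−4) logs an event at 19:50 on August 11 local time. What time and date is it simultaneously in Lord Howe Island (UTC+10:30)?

In UTC: 19:50 + 4:00 = 23:50 on Aug 11.
Lord Howe Island is UTC+10:30: 23:50 + 10:30 = 10:20 on Aug 12.

10:20 on August 12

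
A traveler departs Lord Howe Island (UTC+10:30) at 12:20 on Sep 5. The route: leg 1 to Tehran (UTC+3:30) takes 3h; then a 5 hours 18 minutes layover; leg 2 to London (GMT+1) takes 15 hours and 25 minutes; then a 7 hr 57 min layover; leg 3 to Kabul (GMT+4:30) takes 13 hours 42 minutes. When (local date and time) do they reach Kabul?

Convert departure to UTC: 12:20 − 10:30 = 01:50 UTC on Sep 5.
Add 3 hours leg 1 → 04:50 UTC.
Add 5 hours and 18 minutes layover in Tehran → 10:08 UTC.
Add 15 hours 25 minutes leg 2 → 01:33 UTC (Sep 6).
Add 7 hours and 57 minutes layover in London → 09:30 UTC.
Add 13 hours and 42 minutes leg 3 → 23:12 UTC.
Kabul is UTC+4:30, so local arrival = 23:12 + 4:30 = 03:42 on Sep 7.

03:42 on September 7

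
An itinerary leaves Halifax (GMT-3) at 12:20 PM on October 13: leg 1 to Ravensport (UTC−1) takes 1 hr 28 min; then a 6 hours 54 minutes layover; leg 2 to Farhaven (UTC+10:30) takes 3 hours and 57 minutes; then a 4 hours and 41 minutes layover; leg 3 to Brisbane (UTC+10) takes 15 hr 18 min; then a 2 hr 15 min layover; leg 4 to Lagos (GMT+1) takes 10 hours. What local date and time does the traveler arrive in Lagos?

12:53 PM on Oct 15

Convert departure to UTC: 12:20 PM + 3:00 = 3:20 PM UTC on Oct 13.
Add 1 hour and 28 minutes leg 1 → 4:48 PM UTC.
Add 6 hours and 54 minutes layover in Ravensport → 11:42 PM UTC.
Add 3 hours 57 minutes leg 2 → 3:39 AM UTC (Oct 14).
Add 4 hours and 41 minutes layover in Farhaven → 8:20 AM UTC.
Add 15 hours and 18 minutes leg 3 → 11:38 PM UTC.
Add 2 hours and 15 minutes layover in Brisbane → 1:53 AM UTC (Oct 15).
Add 10 hours leg 4 → 11:53 AM UTC.
Lagos is UTC+1:00, so local arrival = 11:53 AM + 1:00 = 12:53 PM on Oct 15.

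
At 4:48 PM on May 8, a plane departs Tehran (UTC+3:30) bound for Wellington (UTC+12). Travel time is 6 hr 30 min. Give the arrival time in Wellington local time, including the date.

Wellington is 8:30 ahead of Tehran.
After 6 hours 30 minutes it is 11:18 PM in Tehran.
Shift by the zone difference: 11:18 PM + 8:30 = 7:48 AM on May 9 in Wellington.

7:48 AM on May 9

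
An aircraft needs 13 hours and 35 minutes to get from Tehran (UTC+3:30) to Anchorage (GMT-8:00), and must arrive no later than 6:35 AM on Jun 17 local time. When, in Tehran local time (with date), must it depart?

Target arrival in UTC: 6:35 AM + 8:00 = 2:35 PM on Jun 17.
Subtract 13 hours and 35 minutes → departure 1:00 AM UTC on Jun 17.
Tehran is UTC+3:30: 1:00 AM + 3:30 = 4:30 AM on Jun 17.

4:30 AM on Jun 17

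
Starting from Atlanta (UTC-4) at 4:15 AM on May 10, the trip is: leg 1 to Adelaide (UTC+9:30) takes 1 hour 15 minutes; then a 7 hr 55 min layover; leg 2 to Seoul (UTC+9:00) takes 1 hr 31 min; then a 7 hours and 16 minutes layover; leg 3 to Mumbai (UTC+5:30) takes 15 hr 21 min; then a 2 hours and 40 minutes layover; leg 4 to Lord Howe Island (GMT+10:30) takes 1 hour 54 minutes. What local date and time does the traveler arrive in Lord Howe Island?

Convert departure to UTC: 4:15 AM + 4:00 = 8:15 AM UTC on May 10.
Add 1 hour 15 minutes leg 1 → 9:30 AM UTC.
Add 7 hours 55 minutes layover in Adelaide → 5:25 PM UTC.
Add 1 hour and 31 minutes leg 2 → 6:56 PM UTC.
Add 7 hours and 16 minutes layover in Seoul → 2:12 AM UTC (May 11).
Add 15 hours and 21 minutes leg 3 → 5:33 PM UTC.
Add 2 hours 40 minutes layover in Mumbai → 8:13 PM UTC.
Add 1 hour and 54 minutes leg 4 → 10:07 PM UTC.
Lord Howe Island is UTC+10:30, so local arrival = 10:07 PM + 10:30 = 8:37 AM on May 12.

8:37 AM on May 12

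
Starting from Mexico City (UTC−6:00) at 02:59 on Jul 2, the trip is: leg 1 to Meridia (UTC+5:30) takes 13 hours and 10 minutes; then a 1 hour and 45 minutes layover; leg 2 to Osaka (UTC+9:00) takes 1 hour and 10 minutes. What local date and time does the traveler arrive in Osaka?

Convert departure to UTC: 02:59 + 6:00 = 08:59 UTC on Jul 2.
Add 13 hours 10 minutes leg 1 → 22:09 UTC.
Add 1 hour 45 minutes layover in Meridia → 23:54 UTC.
Add 1 hour 10 minutes leg 2 → 01:04 UTC (Jul 3).
Osaka is UTC+9:00, so local arrival = 01:04 + 9:00 = 10:04 on Jul 3.

10:04 on Jul 3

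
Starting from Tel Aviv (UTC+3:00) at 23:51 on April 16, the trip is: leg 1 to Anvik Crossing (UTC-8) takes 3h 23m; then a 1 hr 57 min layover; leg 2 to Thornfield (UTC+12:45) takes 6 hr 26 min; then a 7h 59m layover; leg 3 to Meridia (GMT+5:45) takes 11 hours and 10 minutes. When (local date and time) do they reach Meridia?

09:31 on April 18

Convert departure to UTC: 23:51 − 3:00 = 20:51 UTC on Apr 16.
Add 3 hours 23 minutes leg 1 → 00:14 UTC (Apr 17).
Add 1 hour 57 minutes layover in Anvik Crossing → 02:11 UTC.
Add 6 hours 26 minutes leg 2 → 08:37 UTC.
Add 7 hours 59 minutes layover in Thornfield → 16:36 UTC.
Add 11 hours and 10 minutes leg 3 → 03:46 UTC (Apr 18).
Meridia is UTC+5:45, so local arrival = 03:46 + 5:45 = 09:31 on Apr 18.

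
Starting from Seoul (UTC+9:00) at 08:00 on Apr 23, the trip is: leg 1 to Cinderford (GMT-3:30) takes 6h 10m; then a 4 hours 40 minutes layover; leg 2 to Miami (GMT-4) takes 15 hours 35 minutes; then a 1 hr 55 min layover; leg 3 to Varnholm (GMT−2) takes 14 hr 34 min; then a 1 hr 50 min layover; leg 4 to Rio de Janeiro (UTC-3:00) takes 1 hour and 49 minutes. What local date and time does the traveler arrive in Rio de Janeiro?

Convert departure to UTC: 08:00 − 9:00 = 23:00 UTC on Apr 22.
Add 6 hours and 10 minutes leg 1 → 05:10 UTC (Apr 23).
Add 4 hours and 40 minutes layover in Cinderford → 09:50 UTC.
Add 15 hours and 35 minutes leg 2 → 01:25 UTC (Apr 24).
Add 1 hour and 55 minutes layover in Miami → 03:20 UTC.
Add 14 hours and 34 minutes leg 3 → 17:54 UTC.
Add 1 hour 50 minutes layover in Varnholm → 19:44 UTC.
Add 1 hour and 49 minutes leg 4 → 21:33 UTC.
Rio de Janeiro is UTC−3:00, so local arrival = 21:33 − 3:00 = 18:33 on Apr 24.

18:33 on Apr 24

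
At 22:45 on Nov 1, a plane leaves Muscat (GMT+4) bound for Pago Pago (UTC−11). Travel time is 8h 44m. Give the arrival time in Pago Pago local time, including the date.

16:29 on November 1

Pago Pago is 15:00 behind Muscat.
After 8 hours 44 minutes it is 07:29 (Nov 2) in Muscat.
Shift by the zone difference: 07:29 − 15:00 = 16:29 on Nov 1 in Pago Pago.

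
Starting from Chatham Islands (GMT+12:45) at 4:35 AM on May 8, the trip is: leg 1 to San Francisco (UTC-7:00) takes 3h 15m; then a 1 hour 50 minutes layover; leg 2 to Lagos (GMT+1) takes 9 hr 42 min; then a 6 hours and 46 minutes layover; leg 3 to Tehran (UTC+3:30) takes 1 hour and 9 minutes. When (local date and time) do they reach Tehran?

6:02 PM on May 8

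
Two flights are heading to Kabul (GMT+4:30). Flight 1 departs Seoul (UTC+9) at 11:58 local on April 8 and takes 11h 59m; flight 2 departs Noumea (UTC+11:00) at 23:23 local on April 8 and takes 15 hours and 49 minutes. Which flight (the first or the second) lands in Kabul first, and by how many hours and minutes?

Flight 1 in UTC: 11:58 − 9:00 = 02:58 on Apr 8.
+11 hours 59 minutes → arrive 14:57 UTC on Apr 8.
Flight 2 in UTC: 23:23 − 11:00 = 12:23 on Apr 8.
+15 hours and 49 minutes → arrive 04:12 UTC on Apr 9.
Flight 1 lands earlier by 13 hours 15 minutes.

the first, by 13 hours 15 minutes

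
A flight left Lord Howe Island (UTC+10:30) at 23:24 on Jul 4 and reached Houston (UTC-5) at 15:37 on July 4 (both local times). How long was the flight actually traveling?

7 hours 43 minutes

Houston is 15:30 behind Lord Howe Island.
Clock-face elapsed time (ignoring zones) is −7 hours 47 minutes.
Actual elapsed = −7 hours 47 minutes + 15:30 = 7 hours 43 minutes.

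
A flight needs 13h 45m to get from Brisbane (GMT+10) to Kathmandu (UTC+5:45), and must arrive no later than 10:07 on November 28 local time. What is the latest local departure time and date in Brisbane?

00:37 on November 28

Target arrival in UTC: 10:07 − 5:45 = 04:22 on Nov 28.
Subtract 13 hours and 45 minutes → departure 14:37 UTC on Nov 27.
Brisbane is UTC+10:00: 14:37 + 10:00 = 00:37 on Nov 28.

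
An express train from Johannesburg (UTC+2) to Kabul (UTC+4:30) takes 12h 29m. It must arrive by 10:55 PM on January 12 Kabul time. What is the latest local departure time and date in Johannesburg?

7:56 AM on January 12

Target arrival in UTC: 10:55 PM − 4:30 = 6:25 PM on Jan 12.
Subtract 12 hours and 29 minutes → departure 5:56 AM UTC on Jan 12.
Johannesburg is UTC+2:00: 5:56 AM + 2:00 = 7:56 AM on Jan 12.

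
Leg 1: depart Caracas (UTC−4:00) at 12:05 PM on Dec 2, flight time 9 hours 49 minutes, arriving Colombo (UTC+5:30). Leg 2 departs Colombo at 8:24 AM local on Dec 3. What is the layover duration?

Convert departure to UTC: 12:05 PM + 4:00 = 4:05 PM UTC on Dec 2.
Add 9 hours and 49 minutes flight time → 1:54 AM UTC (Dec 3).
Colombo is UTC+5:30, so local arrival = 1:54 AM + 5:30 = 7:24 AM on Dec 3.
Layover = 8:24 AM − 7:24 AM = 1 hour.

1 hour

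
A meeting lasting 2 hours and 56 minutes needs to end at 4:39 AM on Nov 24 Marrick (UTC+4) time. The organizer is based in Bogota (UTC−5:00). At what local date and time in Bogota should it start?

4:43 PM on Nov 23

Target end time in UTC: 4:39 AM − 4:00 = 12:39 AM on Nov 24.
Subtract 2 hours and 56 minutes → start 9:43 PM UTC on Nov 23.
Bogota is UTC−5:00: 9:43 PM − 5:00 = 4:43 PM on Nov 23.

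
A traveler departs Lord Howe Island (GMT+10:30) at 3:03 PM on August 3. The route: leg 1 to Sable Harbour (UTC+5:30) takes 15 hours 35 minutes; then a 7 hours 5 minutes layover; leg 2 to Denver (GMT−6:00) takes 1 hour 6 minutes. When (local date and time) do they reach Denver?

10:19 PM on August 3

Convert departure to UTC: 3:03 PM − 10:30 = 4:33 AM UTC on Aug 3.
Add 15 hours and 35 minutes leg 1 → 8:08 PM UTC.
Add 7 hours and 5 minutes layover in Sable Harbour → 3:13 AM UTC (Aug 4).
Add 1 hour and 6 minutes leg 2 → 4:19 AM UTC.
Denver is UTC−6:00, so local arrival = 4:19 AM − 6:00 = 10:19 PM on Aug 3.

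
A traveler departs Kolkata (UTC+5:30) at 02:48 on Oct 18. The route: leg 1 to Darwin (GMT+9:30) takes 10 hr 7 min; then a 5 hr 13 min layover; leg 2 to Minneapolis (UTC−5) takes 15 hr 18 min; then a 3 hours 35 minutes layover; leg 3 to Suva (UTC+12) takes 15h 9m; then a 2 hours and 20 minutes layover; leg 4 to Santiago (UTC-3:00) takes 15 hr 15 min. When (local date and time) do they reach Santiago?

Convert departure to UTC: 02:48 − 5:30 = 21:18 UTC on Oct 17.
Add 10 hours and 7 minutes leg 1 → 07:25 UTC (Oct 18).
Add 5 hours 13 minutes layover in Darwin → 12:38 UTC.
Add 15 hours and 18 minutes leg 2 → 03:56 UTC (Oct 19).
Add 3 hours and 35 minutes layover in Minneapolis → 07:31 UTC.
Add 15 hours 9 minutes leg 3 → 22:40 UTC.
Add 2 hours 20 minutes layover in Suva → 01:00 UTC (Oct 20).
Add 15 hours 15 minutes leg 4 → 16:15 UTC.
Santiago is UTC−3:00, so local arrival = 16:15 − 3:00 = 13:15 on Oct 20.

13:15 on October 20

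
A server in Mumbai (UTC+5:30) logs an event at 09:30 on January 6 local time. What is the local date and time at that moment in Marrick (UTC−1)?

In UTC: 09:30 − 5:30 = 04:00 on Jan 6.
Marrick is UTC−1:00: 04:00 − 1:00 = 03:00 on Jan 6.

03:00 on January 6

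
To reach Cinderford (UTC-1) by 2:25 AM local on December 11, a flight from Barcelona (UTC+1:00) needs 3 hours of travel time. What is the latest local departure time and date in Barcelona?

Target arrival in UTC: 2:25 AM + 1:00 = 3:25 AM on Dec 11.
Subtract 3 hours → departure 12:25 AM UTC on Dec 11.
Barcelona is UTC+1:00: 12:25 AM + 1:00 = 1:25 AM on Dec 11.

1:25 AM on December 11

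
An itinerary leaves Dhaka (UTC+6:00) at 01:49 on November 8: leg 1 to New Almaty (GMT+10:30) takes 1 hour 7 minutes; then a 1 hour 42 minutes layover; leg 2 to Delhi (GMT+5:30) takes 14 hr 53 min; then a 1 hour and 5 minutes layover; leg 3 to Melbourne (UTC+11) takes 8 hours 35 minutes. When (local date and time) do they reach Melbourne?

10:11 on Nov 9

Convert departure to UTC: 01:49 − 6:00 = 19:49 UTC on Nov 7.
Add 1 hour and 7 minutes leg 1 → 20:56 UTC.
Add 1 hour and 42 minutes layover in New Almaty → 22:38 UTC.
Add 14 hours 53 minutes leg 2 → 13:31 UTC (Nov 8).
Add 1 hour and 5 minutes layover in Delhi → 14:36 UTC.
Add 8 hours and 35 minutes leg 3 → 23:11 UTC.
Melbourne is UTC+11:00, so local arrival = 23:11 + 11:00 = 10:11 on Nov 9.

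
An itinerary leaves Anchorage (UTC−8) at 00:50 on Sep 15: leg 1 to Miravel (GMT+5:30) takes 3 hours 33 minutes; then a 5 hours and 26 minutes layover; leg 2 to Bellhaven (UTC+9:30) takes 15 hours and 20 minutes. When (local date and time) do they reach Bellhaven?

18:39 on Sep 16

Convert departure to UTC: 00:50 + 8:00 = 08:50 UTC on Sep 15.
Add 3 hours and 33 minutes leg 1 → 12:23 UTC.
Add 5 hours 26 minutes layover in Miravel → 17:49 UTC.
Add 15 hours 20 minutes leg 2 → 09:09 UTC (Sep 16).
Bellhaven is UTC+9:30, so local arrival = 09:09 + 9:30 = 18:39 on Sep 16.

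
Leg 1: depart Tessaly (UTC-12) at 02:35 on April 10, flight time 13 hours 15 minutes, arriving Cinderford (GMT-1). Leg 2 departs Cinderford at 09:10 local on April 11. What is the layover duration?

Convert departure to UTC: 02:35 + 12:00 = 14:35 UTC on Apr 10.
Add 13 hours 15 minutes flight time → 03:50 UTC (Apr 11).
Cinderford is UTC−1:00, so local arrival = 03:50 − 1:00 = 02:50 on Apr 11.
Layover = 09:10 − 02:50 = 6 hours 20 minutes.

6 hours 20 minutes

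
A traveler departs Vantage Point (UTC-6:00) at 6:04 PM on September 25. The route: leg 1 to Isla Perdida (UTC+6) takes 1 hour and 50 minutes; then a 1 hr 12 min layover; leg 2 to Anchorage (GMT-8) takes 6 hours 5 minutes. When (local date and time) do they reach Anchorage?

Convert departure to UTC: 6:04 PM + 6:00 = 12:04 AM UTC on Sep 26.
Add 1 hour and 50 minutes leg 1 → 1:54 AM UTC.
Add 1 hour 12 minutes layover in Isla Perdida → 3:06 AM UTC.
Add 6 hours and 5 minutes leg 2 → 9:11 AM UTC.
Anchorage is UTC−8:00, so local arrival = 9:11 AM − 8:00 = 1:11 AM on Sep 26.

1:11 AM on September 26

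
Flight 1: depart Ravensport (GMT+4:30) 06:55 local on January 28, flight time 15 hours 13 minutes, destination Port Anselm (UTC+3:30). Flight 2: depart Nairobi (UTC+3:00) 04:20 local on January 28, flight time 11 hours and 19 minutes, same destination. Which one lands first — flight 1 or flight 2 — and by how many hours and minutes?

the second, by 4 hours 59 minutes

Flight 1 in UTC: 06:55 − 4:30 = 02:25 on Jan 28.
+15 hours and 13 minutes → arrive 17:38 UTC on Jan 28.
Flight 2 in UTC: 04:20 − 3:00 = 01:20 on Jan 28.
+11 hours 19 minutes → arrive 12:39 UTC on Jan 28.
Flight 2 lands earlier by 4 hours 59 minutes.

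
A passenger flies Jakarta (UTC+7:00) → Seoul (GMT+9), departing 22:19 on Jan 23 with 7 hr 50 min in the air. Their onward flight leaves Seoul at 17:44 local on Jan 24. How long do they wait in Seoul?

Convert departure to UTC: 22:19 − 7:00 = 15:19 UTC on Jan 23.
Add 7 hours and 50 minutes flight time → 23:09 UTC.
Seoul is UTC+9:00, so local arrival = 23:09 + 9:00 = 08:09 on Jan 24.
Layover = 17:44 − 08:09 = 9 hours 35 minutes.

9 hours 35 minutes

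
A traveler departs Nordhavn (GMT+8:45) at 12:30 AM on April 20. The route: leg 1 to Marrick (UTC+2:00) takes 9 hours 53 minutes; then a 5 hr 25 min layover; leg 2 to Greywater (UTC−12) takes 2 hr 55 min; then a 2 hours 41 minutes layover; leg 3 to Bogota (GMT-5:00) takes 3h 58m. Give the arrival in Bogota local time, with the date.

Convert departure to UTC: 12:30 AM − 8:45 = 3:45 PM UTC on Apr 19.
Add 9 hours and 53 minutes leg 1 → 1:38 AM UTC (Apr 20).
Add 5 hours 25 minutes layover in Marrick → 7:03 AM UTC.
Add 2 hours and 55 minutes leg 2 → 9:58 AM UTC.
Add 2 hours 41 minutes layover in Greywater → 12:39 PM UTC.
Add 3 hours 58 minutes leg 3 → 4:37 PM UTC.
Bogota is UTC−5:00, so local arrival = 4:37 PM − 5:00 = 11:37 AM on Apr 20.

11:37 AM on Apr 20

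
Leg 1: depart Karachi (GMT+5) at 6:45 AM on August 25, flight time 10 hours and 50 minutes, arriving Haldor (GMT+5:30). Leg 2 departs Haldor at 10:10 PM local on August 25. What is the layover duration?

4 hours 5 minutes

Convert departure to UTC: 6:45 AM − 5:00 = 1:45 AM UTC on Aug 25.
Add 10 hours and 50 minutes flight time → 12:35 PM UTC.
Haldor is UTC+5:30, so local arrival = 12:35 PM + 5:30 = 6:05 PM on Aug 25.
Layover = 10:10 PM − 6:05 PM = 4 hours 5 minutes.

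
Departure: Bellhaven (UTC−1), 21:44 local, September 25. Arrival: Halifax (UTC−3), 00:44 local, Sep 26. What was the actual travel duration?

5 hours

Departure in UTC: 21:44 + 1:00 = 22:44 on Sep 25.
Arrival in UTC: 00:44 + 3:00 = 03:44 on Sep 26.
Elapsed = 03:44 − 22:44 (+1 day) = 5 hours.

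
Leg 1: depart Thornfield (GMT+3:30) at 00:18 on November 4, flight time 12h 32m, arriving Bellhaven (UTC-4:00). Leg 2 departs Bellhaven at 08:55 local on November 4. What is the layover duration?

Convert departure to UTC: 00:18 − 3:30 = 20:48 UTC on Nov 3.
Add 12 hours and 32 minutes flight time → 09:20 UTC (Nov 4).
Bellhaven is UTC−4:00, so local arrival = 09:20 − 4:00 = 05:20 on Nov 4.
Layover = 08:55 − 05:20 = 3 hours 35 minutes.

3 hours 35 minutes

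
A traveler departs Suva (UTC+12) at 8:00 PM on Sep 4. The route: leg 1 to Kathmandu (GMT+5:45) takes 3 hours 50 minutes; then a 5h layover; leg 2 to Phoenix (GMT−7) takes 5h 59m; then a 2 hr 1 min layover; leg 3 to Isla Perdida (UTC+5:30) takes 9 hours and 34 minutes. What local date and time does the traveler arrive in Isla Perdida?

Convert departure to UTC: 8:00 PM − 12:00 = 8:00 AM UTC on Sep 4.
Add 3 hours 50 minutes leg 1 → 11:50 AM UTC.
Add 5 hours layover in Kathmandu → 4:50 PM UTC.
Add 5 hours and 59 minutes leg 2 → 10:49 PM UTC.
Add 2 hours and 1 minute layover in Phoenix → 12:50 AM UTC (Sep 5).
Add 9 hours and 34 minutes leg 3 → 10:24 AM UTC.
Isla Perdida is UTC+5:30, so local arrival = 10:24 AM + 5:30 = 3:54 PM on Sep 5.

3:54 PM on September 5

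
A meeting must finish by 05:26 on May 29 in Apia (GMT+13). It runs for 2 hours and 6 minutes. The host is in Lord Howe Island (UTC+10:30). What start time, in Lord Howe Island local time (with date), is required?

Target end time in UTC: 05:26 − 13:00 = 16:26 on May 28.
Subtract 2 hours 6 minutes → start 14:20 UTC on May 28.
Lord Howe Island is UTC+10:30: 14:20 + 10:30 = 00:50 on May 29.

00:50 on May 29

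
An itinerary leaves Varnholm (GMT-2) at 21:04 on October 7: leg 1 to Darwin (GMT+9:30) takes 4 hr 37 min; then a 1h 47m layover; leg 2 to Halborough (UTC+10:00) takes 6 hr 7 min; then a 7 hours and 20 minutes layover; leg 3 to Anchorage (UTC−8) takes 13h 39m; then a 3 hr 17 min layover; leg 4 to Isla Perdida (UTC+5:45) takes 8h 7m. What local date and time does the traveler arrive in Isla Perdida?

Convert departure to UTC: 21:04 + 2:00 = 23:04 UTC on Oct 7.
Add 4 hours and 37 minutes leg 1 → 03:41 UTC (Oct 8).
Add 1 hour and 47 minutes layover in Darwin → 05:28 UTC.
Add 6 hours and 7 minutes leg 2 → 11:35 UTC.
Add 7 hours 20 minutes layover in Halborough → 18:55 UTC.
Add 13 hours 39 minutes leg 3 → 08:34 UTC (Oct 9).
Add 3 hours and 17 minutes layover in Anchorage → 11:51 UTC.
Add 8 hours and 7 minutes leg 4 → 19:58 UTC.
Isla Perdida is UTC+5:45, so local arrival = 19:58 + 5:45 = 01:43 on Oct 10.

01:43 on October 10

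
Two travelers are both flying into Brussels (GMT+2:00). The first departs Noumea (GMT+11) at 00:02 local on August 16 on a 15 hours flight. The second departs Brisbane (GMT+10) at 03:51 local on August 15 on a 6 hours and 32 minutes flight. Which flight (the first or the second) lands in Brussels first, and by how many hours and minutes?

the second, by 27 hours 39 minutes

Flight 1 in UTC: 00:02 − 11:00 = 13:02 on Aug 15.
+15 hours → arrive 04:02 UTC on Aug 16.
Flight 2 in UTC: 03:51 − 10:00 = 17:51 on Aug 14.
+6 hours and 32 minutes → arrive 00:23 UTC on Aug 15.
Flight 2 lands earlier by 27 hours 39 minutes.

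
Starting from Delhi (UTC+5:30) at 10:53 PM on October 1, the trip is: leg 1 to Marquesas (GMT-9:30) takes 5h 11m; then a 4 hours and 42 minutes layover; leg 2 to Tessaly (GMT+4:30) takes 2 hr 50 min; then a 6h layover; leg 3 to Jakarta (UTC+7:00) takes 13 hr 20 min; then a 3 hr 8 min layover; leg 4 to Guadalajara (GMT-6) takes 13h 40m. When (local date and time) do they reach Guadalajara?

Convert departure to UTC: 10:53 PM − 5:30 = 5:23 PM UTC on Oct 1.
Add 5 hours and 11 minutes leg 1 → 10:34 PM UTC.
Add 4 hours and 42 minutes layover in Marquesas → 3:16 AM UTC (Oct 2).
Add 2 hours 50 minutes leg 2 → 6:06 AM UTC.
Add 6 hours layover in Tessaly → 12:06 PM UTC.
Add 13 hours and 20 minutes leg 3 → 1:26 AM UTC (Oct 3).
Add 3 hours 8 minutes layover in Jakarta → 4:34 AM UTC.
Add 13 hours 40 minutes leg 4 → 6:14 PM UTC.
Guadalajara is UTC−6:00, so local arrival = 6:14 PM − 6:00 = 12:14 PM on Oct 3.

12:14 PM on October 3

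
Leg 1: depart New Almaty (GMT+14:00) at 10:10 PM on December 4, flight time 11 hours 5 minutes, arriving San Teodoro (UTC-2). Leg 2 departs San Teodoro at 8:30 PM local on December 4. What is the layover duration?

Convert departure to UTC: 10:10 PM − 14:00 = 8:10 AM UTC on Dec 4.
Add 11 hours and 5 minutes flight time → 7:15 PM UTC.
San Teodoro is UTC−2:00, so local arrival = 7:15 PM − 2:00 = 5:15 PM on Dec 4.
Layover = 8:30 PM − 5:15 PM = 3 hours 15 minutes.

3 hours 15 minutes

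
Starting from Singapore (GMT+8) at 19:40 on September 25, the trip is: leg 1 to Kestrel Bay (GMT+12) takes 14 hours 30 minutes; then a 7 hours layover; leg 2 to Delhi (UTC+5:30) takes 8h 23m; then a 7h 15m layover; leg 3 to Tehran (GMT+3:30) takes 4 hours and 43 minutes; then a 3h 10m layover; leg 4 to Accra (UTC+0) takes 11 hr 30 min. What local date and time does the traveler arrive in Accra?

20:11 on September 27

Convert departure to UTC: 19:40 − 8:00 = 11:40 UTC on Sep 25.
Add 14 hours 30 minutes leg 1 → 02:10 UTC (Sep 26).
Add 7 hours layover in Kestrel Bay → 09:10 UTC.
Add 8 hours 23 minutes leg 2 → 17:33 UTC.
Add 7 hours 15 minutes layover in Delhi → 00:48 UTC (Sep 27).
Add 4 hours and 43 minutes leg 3 → 05:31 UTC.
Add 3 hours and 10 minutes layover in Tehran → 08:41 UTC.
Add 11 hours and 30 minutes leg 4 → 20:11 UTC.
Accra is UTC+0, so local arrival is the same: 20:11 on Sep 27.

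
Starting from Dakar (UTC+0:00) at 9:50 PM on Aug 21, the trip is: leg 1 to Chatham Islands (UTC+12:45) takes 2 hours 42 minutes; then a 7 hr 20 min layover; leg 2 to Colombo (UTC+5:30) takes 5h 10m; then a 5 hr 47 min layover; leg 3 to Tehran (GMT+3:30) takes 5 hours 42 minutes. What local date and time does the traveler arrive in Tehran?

4:01 AM on August 23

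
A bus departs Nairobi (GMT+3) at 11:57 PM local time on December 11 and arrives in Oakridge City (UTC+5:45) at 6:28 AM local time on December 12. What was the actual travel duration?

3 hours 46 minutes

Oakridge City is 2:45 ahead of Nairobi.
Clock-face elapsed time (ignoring zones) is 6 hours 31 minutes.
Actual elapsed = 6 hours 31 minutes − 2:45 = 3 hours 46 minutes.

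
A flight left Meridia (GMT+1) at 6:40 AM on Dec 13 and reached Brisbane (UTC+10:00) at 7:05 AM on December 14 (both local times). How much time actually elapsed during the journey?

Brisbane is 9:00 ahead of Meridia.
Clock-face elapsed time (ignoring zones) is 24 hours 25 minutes.
Actual elapsed = 24 hours 25 minutes − 9:00 = 15 hours 25 minutes.

15 hours 25 minutes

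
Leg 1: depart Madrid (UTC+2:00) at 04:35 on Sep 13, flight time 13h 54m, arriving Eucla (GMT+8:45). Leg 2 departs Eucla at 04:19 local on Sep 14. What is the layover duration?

Convert departure to UTC: 04:35 − 2:00 = 02:35 UTC on Sep 13.
Add 13 hours and 54 minutes flight time → 16:29 UTC.
Eucla is UTC+8:45, so local arrival = 16:29 + 8:45 = 01:14 on Sep 14.
Layover = 04:19 − 01:14 = 3 hours 5 minutes.

3 hours 5 minutes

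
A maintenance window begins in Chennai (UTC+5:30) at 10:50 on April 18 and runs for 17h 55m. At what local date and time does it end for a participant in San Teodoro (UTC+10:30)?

09:45 on April 19

Convert start to UTC: 10:50 − 5:30 = 05:20 UTC on Apr 18.
Add 17 hours and 55 minutes duration → 23:15 UTC.
San Teodoro is UTC+10:30, so local end time = 23:15 + 10:30 = 09:45 on Apr 19.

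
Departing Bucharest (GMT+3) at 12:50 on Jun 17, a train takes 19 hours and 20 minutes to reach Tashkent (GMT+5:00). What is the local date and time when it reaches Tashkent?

10:10 on June 18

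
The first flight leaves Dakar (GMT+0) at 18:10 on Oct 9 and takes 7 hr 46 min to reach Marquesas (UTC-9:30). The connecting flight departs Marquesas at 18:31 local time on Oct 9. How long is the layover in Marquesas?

Dakar is at UTC+0, so departure is already 18:10 UTC on Oct 9.
Add 7 hours 46 minutes flight time → 01:56 UTC (Oct 10).
Marquesas is UTC−9:30, so local arrival = 01:56 − 9:30 = 16:26 on Oct 9.
Layover = 18:31 − 16:26 = 2 hours 5 minutes.

2 hours 5 minutes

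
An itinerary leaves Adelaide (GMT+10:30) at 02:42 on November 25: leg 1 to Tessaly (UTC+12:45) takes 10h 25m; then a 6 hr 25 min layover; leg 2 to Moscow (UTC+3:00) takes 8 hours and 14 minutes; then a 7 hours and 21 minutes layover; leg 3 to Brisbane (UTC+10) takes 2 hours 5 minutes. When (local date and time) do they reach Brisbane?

Convert departure to UTC: 02:42 − 10:30 = 16:12 UTC on Nov 24.
Add 10 hours and 25 minutes leg 1 → 02:37 UTC (Nov 25).
Add 6 hours and 25 minutes layover in Tessaly → 09:02 UTC.
Add 8 hours 14 minutes leg 2 → 17:16 UTC.
Add 7 hours 21 minutes layover in Moscow → 00:37 UTC (Nov 26).
Add 2 hours 5 minutes leg 3 → 02:42 UTC.
Brisbane is UTC+10:00, so local arrival = 02:42 + 10:00 = 12:42 on Nov 26.

12:42 on November 26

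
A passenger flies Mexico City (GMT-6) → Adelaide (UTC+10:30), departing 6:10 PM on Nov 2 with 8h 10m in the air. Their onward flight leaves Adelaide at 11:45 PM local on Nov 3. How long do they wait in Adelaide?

Convert departure to UTC: 6:10 PM + 6:00 = 12:10 AM UTC on Nov 3.
Add 8 hours and 10 minutes flight time → 8:20 AM UTC.
Adelaide is UTC+10:30, so local arrival = 8:20 AM + 10:30 = 6:50 PM on Nov 3.
Layover = 11:45 PM − 6:50 PM = 4 hours 55 minutes.

4 hours 55 minutes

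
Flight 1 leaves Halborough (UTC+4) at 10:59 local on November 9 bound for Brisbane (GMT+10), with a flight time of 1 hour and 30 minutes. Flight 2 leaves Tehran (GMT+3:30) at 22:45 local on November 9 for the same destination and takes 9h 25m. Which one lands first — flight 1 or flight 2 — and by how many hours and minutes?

Flight 1 in UTC: 10:59 − 4:00 = 06:59 on Nov 9.
+1 hour and 30 minutes → arrive 08:29 UTC on Nov 9.
Flight 2 in UTC: 22:45 − 3:30 = 19:15 on Nov 9.
+9 hours 25 minutes → arrive 04:40 UTC on Nov 10.
Flight 1 lands earlier by 20 hours 11 minutes.

the first, by 20 hours 11 minutes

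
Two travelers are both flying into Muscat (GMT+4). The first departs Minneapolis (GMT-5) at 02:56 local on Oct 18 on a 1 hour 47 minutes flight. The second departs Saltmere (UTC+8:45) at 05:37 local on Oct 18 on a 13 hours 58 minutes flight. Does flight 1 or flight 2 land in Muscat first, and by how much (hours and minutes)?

the first, by 1 hour 7 minutes

Flight 1 in UTC: 02:56 + 5:00 = 07:56 on Oct 18.
+1 hour and 47 minutes → arrive 09:43 UTC on Oct 18.
Flight 2 in UTC: 05:37 − 8:45 = 20:52 on Oct 17.
+13 hours and 58 minutes → arrive 10:50 UTC on Oct 18.
Flight 1 lands earlier by 1 hour 7 minutes.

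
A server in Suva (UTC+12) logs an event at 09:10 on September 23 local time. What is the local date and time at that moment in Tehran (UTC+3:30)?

00:40 on September 23

In UTC: 09:10 − 12:00 = 21:10 on Sep 22.
Tehran is UTC+3:30: 21:10 + 3:30 = 00:40 on Sep 23.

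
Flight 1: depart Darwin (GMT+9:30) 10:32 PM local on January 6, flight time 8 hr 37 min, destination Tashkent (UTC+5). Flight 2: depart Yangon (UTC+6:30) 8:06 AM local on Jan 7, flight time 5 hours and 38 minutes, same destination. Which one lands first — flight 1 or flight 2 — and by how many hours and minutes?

the first, by 9 hours 35 minutes

Flight 1 in UTC: 10:32 PM − 9:30 = 1:02 PM on Jan 6.
+8 hours and 37 minutes → arrive 9:39 PM UTC on Jan 6.
Flight 2 in UTC: 8:06 AM − 6:30 = 1:36 AM on Jan 7.
+5 hours 38 minutes → arrive 7:14 AM UTC on Jan 7.
Flight 1 lands earlier by 9 hours 35 minutes.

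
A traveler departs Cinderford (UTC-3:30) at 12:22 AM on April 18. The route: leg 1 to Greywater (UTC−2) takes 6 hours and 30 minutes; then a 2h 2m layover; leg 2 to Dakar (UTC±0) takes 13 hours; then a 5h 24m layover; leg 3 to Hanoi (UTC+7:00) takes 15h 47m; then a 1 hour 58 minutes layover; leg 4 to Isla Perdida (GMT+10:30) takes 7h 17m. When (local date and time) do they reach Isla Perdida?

Convert departure to UTC: 12:22 AM + 3:30 = 3:52 AM UTC on Apr 18.
Add 6 hours and 30 minutes leg 1 → 10:22 AM UTC.
Add 2 hours and 2 minutes layover in Greywater → 12:24 PM UTC.
Add 13 hours leg 2 → 1:24 AM UTC (Apr 19).
Add 5 hours 24 minutes layover in Dakar → 6:48 AM UTC.
Add 15 hours 47 minutes leg 3 → 10:35 PM UTC.
Add 1 hour 58 minutes layover in Hanoi → 12:33 AM UTC (Apr 20).
Add 7 hours and 17 minutes leg 4 → 7:50 AM UTC.
Isla Perdida is UTC+10:30, so local arrival = 7:50 AM + 10:30 = 6:20 PM on Apr 20.

6:20 PM on April 20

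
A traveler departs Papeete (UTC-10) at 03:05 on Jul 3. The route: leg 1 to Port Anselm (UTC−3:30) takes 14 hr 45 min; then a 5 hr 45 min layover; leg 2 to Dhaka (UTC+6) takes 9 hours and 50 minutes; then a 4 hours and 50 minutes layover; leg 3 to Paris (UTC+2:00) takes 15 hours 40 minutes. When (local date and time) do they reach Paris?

17:55 on July 5

Convert departure to UTC: 03:05 + 10:00 = 13:05 UTC on Jul 3.
Add 14 hours and 45 minutes leg 1 → 03:50 UTC (Jul 4).
Add 5 hours and 45 minutes layover in Port Anselm → 09:35 UTC.
Add 9 hours and 50 minutes leg 2 → 19:25 UTC.
Add 4 hours 50 minutes layover in Dhaka → 00:15 UTC (Jul 5).
Add 15 hours and 40 minutes leg 3 → 15:55 UTC.
Paris is UTC+2:00, so local arrival = 15:55 + 2:00 = 17:55 on Jul 5.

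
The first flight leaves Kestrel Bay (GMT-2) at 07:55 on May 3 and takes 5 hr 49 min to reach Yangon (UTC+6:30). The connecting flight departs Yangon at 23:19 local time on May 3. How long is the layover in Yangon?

1 hour 5 minutes

Convert departure to UTC: 07:55 + 2:00 = 09:55 UTC on May 3.
Add 5 hours and 49 minutes flight time → 15:44 UTC.
Yangon is UTC+6:30, so local arrival = 15:44 + 6:30 = 22:14 on May 3.
Layover = 23:19 − 22:14 = 1 hour 5 minutes.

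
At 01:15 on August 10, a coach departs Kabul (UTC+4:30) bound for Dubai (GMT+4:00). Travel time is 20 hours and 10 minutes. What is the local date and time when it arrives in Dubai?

Convert departure to UTC: 01:15 − 4:30 = 20:45 UTC on Aug 9.
Add 20 hours and 10 minutes travel time → 16:55 UTC (Aug 10).
Dubai is UTC+4:00, so local arrival = 16:55 + 4:00 = 20:55 on Aug 10.

20:55 on August 10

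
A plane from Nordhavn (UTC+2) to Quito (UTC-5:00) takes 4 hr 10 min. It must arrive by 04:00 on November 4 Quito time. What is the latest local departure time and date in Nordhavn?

06:50 on November 4

Target arrival in UTC: 04:00 + 5:00 = 09:00 on Nov 4.
Subtract 4 hours and 10 minutes → departure 04:50 UTC on Nov 4.
Nordhavn is UTC+2:00: 04:50 + 2:00 = 06:50 on Nov 4.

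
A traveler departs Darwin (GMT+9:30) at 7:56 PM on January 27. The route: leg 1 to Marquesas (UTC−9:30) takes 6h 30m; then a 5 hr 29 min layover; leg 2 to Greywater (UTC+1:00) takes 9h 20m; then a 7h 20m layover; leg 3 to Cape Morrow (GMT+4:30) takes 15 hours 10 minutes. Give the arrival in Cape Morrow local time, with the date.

10:45 AM on January 29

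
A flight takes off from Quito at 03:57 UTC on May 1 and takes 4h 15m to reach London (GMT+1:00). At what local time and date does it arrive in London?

Departure is given in UTC: 03:57 on May 1.
Add 4 hours 15 minutes → 08:12 UTC.
London is UTC+1:00: 08:12 + 1:00 = 09:12 on May 1.

09:12 on May 1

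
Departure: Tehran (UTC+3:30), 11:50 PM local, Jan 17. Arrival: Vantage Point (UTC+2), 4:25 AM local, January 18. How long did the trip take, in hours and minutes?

6 hours 5 minutes

Vantage Point is 1:30 behind Tehran.
Clock-face elapsed time (ignoring zones) is 4 hours 35 minutes.
Actual elapsed = 4 hours 35 minutes + 1:30 = 6 hours 5 minutes.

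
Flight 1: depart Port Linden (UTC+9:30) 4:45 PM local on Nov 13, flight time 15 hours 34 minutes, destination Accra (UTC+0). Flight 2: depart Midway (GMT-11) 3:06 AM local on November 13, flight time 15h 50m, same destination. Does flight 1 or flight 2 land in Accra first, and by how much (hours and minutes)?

the first, by 7 hours 7 minutes

Flight 1 in UTC: 4:45 PM − 9:30 = 7:15 AM on Nov 13.
+15 hours and 34 minutes → arrive 10:49 PM UTC on Nov 13.
Flight 2 in UTC: 3:06 AM + 11:00 = 2:06 PM on Nov 13.
+15 hours and 50 minutes → arrive 5:56 AM UTC on Nov 14.
Flight 1 lands earlier by 7 hours 7 minutes.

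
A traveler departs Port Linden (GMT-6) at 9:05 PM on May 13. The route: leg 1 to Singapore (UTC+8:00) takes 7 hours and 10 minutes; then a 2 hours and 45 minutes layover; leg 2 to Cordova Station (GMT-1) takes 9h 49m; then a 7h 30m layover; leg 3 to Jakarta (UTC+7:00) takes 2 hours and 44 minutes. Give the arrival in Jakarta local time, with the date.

4:03 PM on May 15

Convert departure to UTC: 9:05 PM + 6:00 = 3:05 AM UTC on May 14.
Add 7 hours and 10 minutes leg 1 → 10:15 AM UTC.
Add 2 hours 45 minutes layover in Singapore → 1:00 PM UTC.
Add 9 hours 49 minutes leg 2 → 10:49 PM UTC.
Add 7 hours and 30 minutes layover in Cordova Station → 6:19 AM UTC (May 15).
Add 2 hours and 44 minutes leg 3 → 9:03 AM UTC.
Jakarta is UTC+7:00, so local arrival = 9:03 AM + 7:00 = 4:03 PM on May 15.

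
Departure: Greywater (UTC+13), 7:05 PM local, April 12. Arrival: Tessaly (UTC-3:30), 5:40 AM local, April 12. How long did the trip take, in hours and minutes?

Tessaly is 16:30 behind Greywater.
Clock-face elapsed time (ignoring zones) is −13 hours 25 minutes.
Actual elapsed = −13 hours 25 minutes + 16:30 = 3 hours 5 minutes.

3 hours 5 minutes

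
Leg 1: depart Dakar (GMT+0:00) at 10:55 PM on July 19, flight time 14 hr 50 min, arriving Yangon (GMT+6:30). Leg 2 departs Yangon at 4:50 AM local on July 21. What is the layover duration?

8 hours 35 minutes

Dakar is at UTC+0, so departure is already 10:55 PM UTC on Jul 19.
Add 14 hours and 50 minutes flight time → 1:45 PM UTC (Jul 20).
Yangon is UTC+6:30, so local arrival = 1:45 PM + 6:30 = 8:15 PM on Jul 20.
Layover = 4:50 AM − 8:15 PM (+1 day) = 8 hours 35 minutes.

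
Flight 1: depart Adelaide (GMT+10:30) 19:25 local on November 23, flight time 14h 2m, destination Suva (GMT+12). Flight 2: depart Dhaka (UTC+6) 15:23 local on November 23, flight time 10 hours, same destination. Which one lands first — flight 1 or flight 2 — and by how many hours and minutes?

Flight 1 in UTC: 19:25 − 10:30 = 08:55 on Nov 23.
+14 hours 2 minutes → arrive 22:57 UTC on Nov 23.
Flight 2 in UTC: 15:23 − 6:00 = 09:23 on Nov 23.
+10 hours → arrive 19:23 UTC on Nov 23.
Flight 2 lands earlier by 3 hours 34 minutes.

the second, by 3 hours 34 minutes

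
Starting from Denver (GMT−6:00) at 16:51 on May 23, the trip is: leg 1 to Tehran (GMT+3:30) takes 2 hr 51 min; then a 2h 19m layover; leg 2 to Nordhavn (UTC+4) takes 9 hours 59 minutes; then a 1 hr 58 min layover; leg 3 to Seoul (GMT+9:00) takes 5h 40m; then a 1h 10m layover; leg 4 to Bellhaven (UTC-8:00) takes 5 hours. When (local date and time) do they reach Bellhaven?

19:48 on May 24

Convert departure to UTC: 16:51 + 6:00 = 22:51 UTC on May 23.
Add 2 hours and 51 minutes leg 1 → 01:42 UTC (May 24).
Add 2 hours 19 minutes layover in Tehran → 04:01 UTC.
Add 9 hours 59 minutes leg 2 → 14:00 UTC.
Add 1 hour and 58 minutes layover in Nordhavn → 15:58 UTC.
Add 5 hours and 40 minutes leg 3 → 21:38 UTC.
Add 1 hour and 10 minutes layover in Seoul → 22:48 UTC.
Add 5 hours leg 4 → 03:48 UTC (May 25).
Bellhaven is UTC−8:00, so local arrival = 03:48 − 8:00 = 19:48 on May 24.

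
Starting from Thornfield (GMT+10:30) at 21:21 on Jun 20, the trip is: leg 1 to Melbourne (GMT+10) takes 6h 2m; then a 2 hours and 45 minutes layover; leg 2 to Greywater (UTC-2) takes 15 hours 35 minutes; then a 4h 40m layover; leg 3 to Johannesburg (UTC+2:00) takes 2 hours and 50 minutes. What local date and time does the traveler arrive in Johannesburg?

20:43 on June 21

Convert departure to UTC: 21:21 − 10:30 = 10:51 UTC on Jun 20.
Add 6 hours 2 minutes leg 1 → 16:53 UTC.
Add 2 hours and 45 minutes layover in Melbourne → 19:38 UTC.
Add 15 hours and 35 minutes leg 2 → 11:13 UTC (Jun 21).
Add 4 hours 40 minutes layover in Greywater → 15:53 UTC.
Add 2 hours and 50 minutes leg 3 → 18:43 UTC.
Johannesburg is UTC+2:00, so local arrival = 18:43 + 2:00 = 20:43 on Jun 21.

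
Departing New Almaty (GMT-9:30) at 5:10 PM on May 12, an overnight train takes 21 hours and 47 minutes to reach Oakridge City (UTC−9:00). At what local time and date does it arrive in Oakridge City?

Convert departure to UTC: 5:10 PM + 9:30 = 2:40 AM UTC on May 13.
Add 21 hours 47 minutes travel time → 12:27 AM UTC (May 14).
Oakridge City is UTC−9:00, so local arrival = 12:27 AM − 9:00 = 3:27 PM on May 13.

3:27 PM on May 13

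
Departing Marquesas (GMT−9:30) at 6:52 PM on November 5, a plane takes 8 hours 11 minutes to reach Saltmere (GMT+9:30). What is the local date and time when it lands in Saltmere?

10:03 PM on November 6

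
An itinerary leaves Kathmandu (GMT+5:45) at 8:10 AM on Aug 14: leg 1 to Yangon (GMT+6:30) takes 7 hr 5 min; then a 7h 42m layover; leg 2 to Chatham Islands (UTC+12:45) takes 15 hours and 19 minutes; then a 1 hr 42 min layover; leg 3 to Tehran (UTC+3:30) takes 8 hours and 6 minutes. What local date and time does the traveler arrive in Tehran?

9:49 PM on August 15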